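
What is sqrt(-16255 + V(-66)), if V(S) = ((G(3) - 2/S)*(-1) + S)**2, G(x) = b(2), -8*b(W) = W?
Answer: I*sqrt(207832631)/132 ≈ 109.22*I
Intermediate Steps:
b(W) = -W/8
G(x) = -1/4 (G(x) = -1/8*2 = -1/4)
V(S) = (1/4 + S + 2/S)**2 (V(S) = ((-1/4 - 2/S)*(-1) + S)**2 = ((1/4 + 2/S) + S)**2 = (1/4 + S + 2/S)**2)
sqrt(-16255 + V(-66)) = sqrt(-16255 + (1/16)*(8 - 66 + 4*(-66)**2)**2/(-66)**2) = sqrt(-16255 + (1/16)*(1/4356)*(8 - 66 + 4*4356)**2) = sqrt(-16255 + (1/16)*(1/4356)*(8 - 66 + 17424)**2) = sqrt(-16255 + (1/16)*(1/4356)*17366**2) = sqrt(-16255 + (1/16)*(1/4356)*301577956) = sqrt(-16255 + 75394489/17424) = sqrt(-207832631/17424) = I*sqrt(207832631)/132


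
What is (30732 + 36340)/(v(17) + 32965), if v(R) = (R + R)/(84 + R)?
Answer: 6774272/3329499 ≈ 2.0346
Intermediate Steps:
v(R) = 2*R/(84 + R) (v(R) = (2*R)/(84 + R) = 2*R/(84 + R))
(30732 + 36340)/(v(17) + 32965) = (30732 + 36340)/(2*17/(84 + 17) + 32965) = 67072/(2*17/101 + 32965) = 67072/(2*17*(1/101) + 32965) = 67072/(34/101 + 32965) = 67072/(3329499/101) = 67072*(101/3329499) = 6774272/3329499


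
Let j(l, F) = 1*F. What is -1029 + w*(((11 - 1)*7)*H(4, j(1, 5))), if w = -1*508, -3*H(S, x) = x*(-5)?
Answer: -892087/3 ≈ -2.9736e+5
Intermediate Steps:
j(l, F) = F
H(S, x) = 5*x/3 (H(S, x) = -x*(-5)/3 = -(-5)*x/3 = 5*x/3)
w = -508
-1029 + w*(((11 - 1)*7)*H(4, j(1, 5))) = -1029 - 508*(11 - 1)*7*(5/3)*5 = -1029 - 508*10*7*25/3 = -1029 - 35560*25/3 = -1029 - 508*1750/3 = -1029 - 889000/3 = -892087/3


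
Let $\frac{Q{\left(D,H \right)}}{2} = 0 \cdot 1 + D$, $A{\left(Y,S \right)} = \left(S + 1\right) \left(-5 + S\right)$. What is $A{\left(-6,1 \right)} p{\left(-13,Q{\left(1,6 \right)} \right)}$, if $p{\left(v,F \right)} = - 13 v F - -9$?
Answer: $-2776$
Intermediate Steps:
$A{\left(Y,S \right)} = \left(1 + S\right) \left(-5 + S\right)$
$Q{\left(D,H \right)} = 2 D$ ($Q{\left(D,H \right)} = 2 \left(0 \cdot 1 + D\right) = 2 \left(0 + D\right) = 2 D$)
$p{\left(v,F \right)} = 9 - 13 F v$ ($p{\left(v,F \right)} = - 13 F v + 9 = 9 - 13 F v$)
$A{\left(-6,1 \right)} p{\left(-13,Q{\left(1,6 \right)} \right)} = \left(-5 + 1^{2} - 4\right) \left(9 - 13 \cdot 2 \cdot 1 \left(-13\right)\right) = \left(-5 + 1 - 4\right) \left(9 - 26 \left(-13\right)\right) = - 8 \left(9 + 338\right) = \left(-8\right) 347 = -2776$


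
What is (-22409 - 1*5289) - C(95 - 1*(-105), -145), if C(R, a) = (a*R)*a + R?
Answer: -4232898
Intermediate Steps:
C(R, a) = R + R*a**2 (C(R, a) = (R*a)*a + R = R*a**2 + R = R + R*a**2)
(-22409 - 1*5289) - C(95 - 1*(-105), -145) = (-22409 - 1*5289) - (95 - 1*(-105))*(1 + (-145)**2) = (-22409 - 5289) - (95 + 105)*(1 + 21025) = -27698 - 200*21026 = -27698 - 1*4205200 = -27698 - 4205200 = -4232898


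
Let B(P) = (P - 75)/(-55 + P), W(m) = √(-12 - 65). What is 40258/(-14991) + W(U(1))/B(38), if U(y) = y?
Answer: -40258/14991 + 17*I*√77/37 ≈ -2.6855 + 4.0317*I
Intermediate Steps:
W(m) = I*√77 (W(m) = √(-77) = I*√77)
B(P) = (-75 + P)/(-55 + P)
40258/(-14991) + W(U(1))/B(38) = 40258/(-14991) + (I*√77)/(((-75 + 38)/(-55 + 38))) = 40258*(-1/14991) + (I*√77)/((-37/(-17))) = -40258/14991 + (I*√77)/((-1/17*(-37))) = -40258/14991 + (I*√77)/(37/17) = -40258/14991 + (I*√77)*(17/37) = -40258/14991 + 17*I*√77/37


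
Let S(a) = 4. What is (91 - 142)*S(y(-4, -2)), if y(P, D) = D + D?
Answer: -204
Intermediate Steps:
y(P, D) = 2*D
(91 - 142)*S(y(-4, -2)) = (91 - 142)*4 = -51*4 = -204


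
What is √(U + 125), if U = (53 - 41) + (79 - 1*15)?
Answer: √201 ≈ 14.177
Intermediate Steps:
U = 76 (U = 12 + (79 - 15) = 12 + 64 = 76)
√(U + 125) = √(76 + 125) = √201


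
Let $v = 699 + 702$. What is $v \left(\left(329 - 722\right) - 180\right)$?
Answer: $-802773$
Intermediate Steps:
$v = 1401$
$v \left(\left(329 - 722\right) - 180\right) = 1401 \left(\left(329 - 722\right) - 180\right) = 1401 \left(-393 - 180\right) = 1401 \left(-573\right) = -802773$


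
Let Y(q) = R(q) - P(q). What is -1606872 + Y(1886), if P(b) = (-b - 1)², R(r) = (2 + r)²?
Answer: -1603097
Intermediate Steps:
P(b) = (-1 - b)²
Y(q) = (2 + q)² - (1 + q)²
-1606872 + Y(1886) = -1606872 + (3 + 2*1886) = -1606872 + (3 + 3772) = -1606872 + 3775 = -1603097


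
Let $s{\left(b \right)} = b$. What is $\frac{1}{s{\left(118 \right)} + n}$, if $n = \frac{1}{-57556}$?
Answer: $\frac{57556}{6791607} \approx 0.0084746$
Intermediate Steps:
$n = - \frac{1}{57556} \approx -1.7374 \cdot 10^{-5}$
$\frac{1}{s{\left(118 \right)} + n} = \frac{1}{118 - \frac{1}{57556}} = \frac{1}{\frac{6791607}{57556}} = \frac{57556}{6791607}$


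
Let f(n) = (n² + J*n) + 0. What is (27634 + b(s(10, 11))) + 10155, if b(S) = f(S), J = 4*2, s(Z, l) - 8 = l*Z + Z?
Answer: 55197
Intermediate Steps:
s(Z, l) = 8 + Z + Z*l (s(Z, l) = 8 + (l*Z + Z) = 8 + (Z*l + Z) = 8 + (Z + Z*l) = 8 + Z + Z*l)
J = 8
f(n) = n² + 8*n (f(n) = (n² + 8*n) + 0 = n² + 8*n)
b(S) = S*(8 + S)
(27634 + b(s(10, 11))) + 10155 = (27634 + (8 + 10 + 10*11)*(8 + (8 + 10 + 10*11))) + 10155 = (27634 + (8 + 10 + 110)*(8 + (8 + 10 + 110))) + 10155 = (27634 + 128*(8 + 128)) + 10155 = (27634 + 128*136) + 10155 = (27634 + 17408) + 10155 = 45042 + 10155 = 55197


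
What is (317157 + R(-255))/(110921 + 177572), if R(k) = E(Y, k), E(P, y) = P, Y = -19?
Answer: 317138/288493 ≈ 1.0993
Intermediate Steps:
R(k) = -19
(317157 + R(-255))/(110921 + 177572) = (317157 - 19)/(110921 + 177572) = 317138/288493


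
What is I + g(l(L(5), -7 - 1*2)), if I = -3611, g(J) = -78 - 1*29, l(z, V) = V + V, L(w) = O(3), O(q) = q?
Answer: -3718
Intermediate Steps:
L(w) = 3
l(z, V) = 2*V
g(J) = -107 (g(J) = -78 - 29 = -107)
I + g(l(L(5), -7 - 1*2)) = -3611 - 107 = -3718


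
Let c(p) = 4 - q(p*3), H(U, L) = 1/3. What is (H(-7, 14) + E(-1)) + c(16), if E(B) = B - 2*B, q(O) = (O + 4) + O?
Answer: -284/3 ≈ -94.667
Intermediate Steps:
H(U, L) = ⅓
q(O) = 4 + 2*O (q(O) = (4 + O) + O = 4 + 2*O)
c(p) = -6*p (c(p) = 4 - (4 + 2*(p*3)) = 4 - (4 + 2*(3*p)) = 4 - (4 + 6*p) = 4 + (-4 - 6*p) = -6*p)
E(B) = -B
(H(-7, 14) + E(-1)) + c(16) = (⅓ - 1*(-1)) - 6*16 = (⅓ + 1) - 96 = 4/3 - 96 = -284/3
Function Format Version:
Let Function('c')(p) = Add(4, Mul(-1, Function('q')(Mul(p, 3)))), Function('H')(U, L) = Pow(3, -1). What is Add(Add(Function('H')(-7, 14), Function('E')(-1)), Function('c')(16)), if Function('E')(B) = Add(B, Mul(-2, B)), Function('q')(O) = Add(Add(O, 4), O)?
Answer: Rational(-284, 3) ≈ -94.667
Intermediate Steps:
Function('H')(U, L) = Rational(1, 3)
Function('q')(O) = Add(4, Mul(2, O)) (Function('q')(O) = Add(Add(4, O), O) = Add(4, Mul(2, O)))
Function('c')(p) = Mul(-6, p) (Function('c')(p) = Add(4, Mul(-1, Add(4, Mul(2, Mul(p, 3))))) = Add(4, Mul(-1, Add(4, Mul(2, Mul(3, p))))) = Add(4, Mul(-1, Add(4, Mul(6, p)))) = Add(4, Add(-4, Mul(-6, p))) = Mul(-6, p))
Function('E')(B) = Mul(-1, B)
Add(Add(Function('H')(-7, 14), Function('E')(-1)), Function('c')(16)) = Add(Add(Rational(1, 3), Mul(-1, -1)), Mul(-6, 16)) = Add(Add(Rational(1, 3), 1), -96) = Add(Rational(4, 3), -96) = Rational(-284, 3)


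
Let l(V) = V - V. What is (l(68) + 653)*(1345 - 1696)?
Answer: -229203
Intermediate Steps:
l(V) = 0
(l(68) + 653)*(1345 - 1696) = (0 + 653)*(1345 - 1696) = 653*(-351) = -229203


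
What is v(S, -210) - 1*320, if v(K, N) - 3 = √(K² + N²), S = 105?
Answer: -317 + 105*√5 ≈ -82.213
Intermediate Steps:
v(K, N) = 3 + √(K² + N²)
v(S, -210) - 1*320 = (3 + √(105² + (-210)²)) - 1*320 = (3 + √(11025 + 44100)) - 320 = (3 + √55125) - 320 = (3 + 105*√5) - 320 = -317 + 105*√5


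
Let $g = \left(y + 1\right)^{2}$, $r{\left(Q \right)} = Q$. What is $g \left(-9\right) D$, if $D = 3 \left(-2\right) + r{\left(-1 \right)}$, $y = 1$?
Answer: $252$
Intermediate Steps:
$D = -7$ ($D = 3 \left(-2\right) - 1 = -6 - 1 = -7$)
$g = 4$ ($g = \left(1 + 1\right)^{2} = 2^{2} = 4$)
$g \left(-9\right) D = 4 \left(-9\right) \left(-7\right) = \left(-36\right) \left(-7\right) = 252$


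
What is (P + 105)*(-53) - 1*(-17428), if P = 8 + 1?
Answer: 11386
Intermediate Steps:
P = 9
(P + 105)*(-53) - 1*(-17428) = (9 + 105)*(-53) - 1*(-17428) = 114*(-53) + 17428 = -6042 + 17428 = 11386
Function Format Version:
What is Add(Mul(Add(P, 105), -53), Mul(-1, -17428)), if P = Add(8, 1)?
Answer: 11386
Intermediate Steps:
P = 9
Add(Mul(Add(P, 105), -53), Mul(-1, -17428)) = Add(Mul(Add(9, 105), -53), Mul(-1, -17428)) = Add(Mul(114, -53), 17428) = Add(-6042, 17428) = 11386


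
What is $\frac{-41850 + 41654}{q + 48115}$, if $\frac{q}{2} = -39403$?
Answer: $\frac{196}{30691} \approx 0.0063862$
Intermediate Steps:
$q = -78806$ ($q = 2 \left(-39403\right) = -78806$)
$\frac{-41850 + 41654}{q + 48115} = \frac{-41850 + 41654}{-78806 + 48115} = - \frac{196}{-30691} = \left(-196\right) \left(- \frac{1}{30691}\right) = \frac{196}{30691}$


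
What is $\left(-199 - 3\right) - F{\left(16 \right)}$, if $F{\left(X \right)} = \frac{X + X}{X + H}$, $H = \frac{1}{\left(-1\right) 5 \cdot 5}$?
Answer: $- \frac{81398}{399} \approx -204.0$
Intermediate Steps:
$H = - \frac{1}{25}$ ($H = \frac{1}{\left(-5\right) 5} = \frac{1}{-25} = - \frac{1}{25} \approx -0.04$)
$F{\left(X \right)} = \frac{2 X}{- \frac{1}{25} + X}$ ($F{\left(X \right)} = \frac{X + X}{X - \frac{1}{25}} = \frac{2 X}{- \frac{1}{25} + X}$)
$\left(-199 - 3\right) - F{\left(16 \right)} = \left(-199 - 3\right) - 50 \cdot 16 \frac{1}{-1 + 25 \cdot 16} = \left(-199 - 3\right) - 50 \cdot 16 \frac{1}{-1 + 400} = -202 - 50 \cdot 16 \cdot \frac{1}{399} = -202 - \frac{800}{399} = - \frac{81398}{399}$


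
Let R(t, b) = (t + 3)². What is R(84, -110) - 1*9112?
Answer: -1543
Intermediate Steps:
R(t, b) = (3 + t)²
R(84, -110) - 1*9112 = (3 + 84)² - 1*9112 = 87² - 9112 = 7569 - 9112 = -1543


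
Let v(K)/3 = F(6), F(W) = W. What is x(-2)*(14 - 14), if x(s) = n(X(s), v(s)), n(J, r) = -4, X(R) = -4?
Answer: 0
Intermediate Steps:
v(K) = 18 (v(K) = 3*6 = 18)
x(s) = -4
x(-2)*(14 - 14) = -4*(14 - 14) = -4*0 = 0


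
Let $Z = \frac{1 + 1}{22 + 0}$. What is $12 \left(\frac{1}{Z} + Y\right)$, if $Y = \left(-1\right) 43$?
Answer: $-384$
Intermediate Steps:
$Y = -43$
$Z = \frac{1}{11}$ ($Z = \frac{2}{22} = 2 \cdot \frac{1}{22} = \frac{1}{11} \approx 0.090909$)
$12 \left(\frac{1}{Z} + Y\right) = 12 \left(\frac{1}{\frac{1}{11}} - 43\right) = 12 \left(11 - 43\right) = 12 \left(-32\right) = -384$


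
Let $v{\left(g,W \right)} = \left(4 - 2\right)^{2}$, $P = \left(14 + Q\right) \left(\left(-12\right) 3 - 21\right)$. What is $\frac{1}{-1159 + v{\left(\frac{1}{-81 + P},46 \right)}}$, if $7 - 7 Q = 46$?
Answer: $- \frac{1}{1155} \approx -0.0008658$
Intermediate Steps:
$Q = - \frac{39}{7}$ ($Q = 1 - \frac{46}{7} = - \frac{39}{7} \approx -5.5714$)
$P = - \frac{3363}{7}$ ($P = \left(14 - \frac{39}{7}\right) \left(\left(-12\right) 3 - 21\right) = \frac{59 \left(-36 - 21\right)}{7} = \frac{59}{7} \left(-57\right) = - \frac{3363}{7} \approx -480.43$)
$v{\left(g,W \right)} = 4$ ($v{\left(g,W \right)} = 2^{2} = 4$)
$\frac{1}{-1159 + v{\left(\frac{1}{-81 + P},46 \right)}} = \frac{1}{-1159 + 4} = \frac{1}{-1155} = - \frac{1}{1155}$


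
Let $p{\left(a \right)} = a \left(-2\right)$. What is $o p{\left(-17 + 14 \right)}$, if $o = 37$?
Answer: $222$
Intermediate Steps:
$p{\left(a \right)} = - 2 a$
$o p{\left(-17 + 14 \right)} = 37 \left(- 2 \left(-17 + 14\right)\right) = 37 \left(\left(-2\right) \left(-3\right)\right) = 37 \cdot 6 = 222$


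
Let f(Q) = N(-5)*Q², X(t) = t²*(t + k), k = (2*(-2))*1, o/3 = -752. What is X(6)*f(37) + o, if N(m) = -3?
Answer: -297960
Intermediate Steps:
o = -2256 (o = 3*(-752) = -2256)
k = -4 (k = -4*1 = -4)
X(t) = t²*(-4 + t) (X(t) = t²*(t - 4) = t²*(-4 + t))
f(Q) = -3*Q²
X(6)*f(37) + o = (6²*(-4 + 6))*(-3*37²) - 2256 = (36*2)*(-3*1369) - 2256 = 72*(-4107) - 2256 = -295704 - 2256 = -297960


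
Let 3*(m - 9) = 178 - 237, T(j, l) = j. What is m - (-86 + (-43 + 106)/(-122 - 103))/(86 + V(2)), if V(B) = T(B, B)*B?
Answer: -2427/250 ≈ -9.7080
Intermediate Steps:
V(B) = B² (V(B) = B*B = B²)
m = -32/3 (m = 9 + (178 - 237)/3 = 9 + (⅓)*(-59) = 9 - 59/3 = -32/3 ≈ -10.667)
m - (-86 + (-43 + 106)/(-122 - 103))/(86 + V(2)) = -32/3 - (-86 + (-43 + 106)/(-122 - 103))/(86 + 2²) = -32/3 - (-86 + 63/(-225))/(86 + 4) = -32/3 - (-86 + 63*(-1/225))/90 = -32/3 - (-86 - 7/25)/90 = -32/3 - (-2157)/(25*90) = -32/3 - 1*(-719/750) = -32/3 + 719/750 = -2427/250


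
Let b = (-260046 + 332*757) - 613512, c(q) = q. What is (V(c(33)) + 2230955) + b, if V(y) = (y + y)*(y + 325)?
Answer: 1632349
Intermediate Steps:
b = -622234 (b = (-260046 + 251324) - 613512 = -8722 - 613512 = -622234)
V(y) = 2*y*(325 + y) (V(y) = (2*y)*(325 + y) = 2*y*(325 + y))
(V(c(33)) + 2230955) + b = (2*33*(325 + 33) + 2230955) - 622234 = (2*33*358 + 2230955) - 622234 = (23628 + 2230955) - 622234 = 2254583 - 622234 = 1632349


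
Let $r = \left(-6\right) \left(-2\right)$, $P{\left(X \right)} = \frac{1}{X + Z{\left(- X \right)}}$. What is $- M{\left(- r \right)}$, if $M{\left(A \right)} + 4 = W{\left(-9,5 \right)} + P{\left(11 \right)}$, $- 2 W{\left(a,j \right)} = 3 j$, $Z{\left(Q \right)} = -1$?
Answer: $\frac{57}{5} \approx 11.4$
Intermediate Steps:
$P{\left(X \right)} = \frac{1}{-1 + X}$ ($P{\left(X \right)} = \frac{1}{X - 1} = \frac{1}{-1 + X}$)
$r = 12$
$W{\left(a,j \right)} = - \frac{3 j}{2}$
$M{\left(A \right)} = - \frac{57}{5}$ ($M{\left(A \right)} = -4 + \left(\left(- \frac{3}{2}\right) 5 + \frac{1}{-1 + 11}\right) = -4 - \left(\frac{15}{2} - \frac{1}{10}\right) = -4 + \left(- \frac{15}{2} + \frac{1}{10}\right) = -4 - \frac{37}{5} = - \frac{57}{5}$)
$- M{\left(- r \right)} = \left(-1\right) \left(- \frac{57}{5}\right) = \frac{57}{5}$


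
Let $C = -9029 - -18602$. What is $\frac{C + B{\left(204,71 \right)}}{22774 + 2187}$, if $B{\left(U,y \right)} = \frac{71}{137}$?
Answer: $\frac{1311572}{3419657} \approx 0.38354$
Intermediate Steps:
$B{\left(U,y \right)} = \frac{71}{137}$ ($B{\left(U,y \right)} = 71 \cdot \frac{1}{137} = \frac{71}{137}$)
$C = 9573$ ($C = -9029 + 18602 = 9573$)
$\frac{C + B{\left(204,71 \right)}}{22774 + 2187} = \frac{9573 + \frac{71}{137}}{22774 + 2187} = \frac{1311572}{137 \cdot 24961} = \frac{1311572}{137} \cdot \frac{1}{24961} = \frac{1311572}{3419657}$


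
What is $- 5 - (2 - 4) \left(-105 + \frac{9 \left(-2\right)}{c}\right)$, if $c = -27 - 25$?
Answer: $\frac{13605}{13} \approx 1046.5$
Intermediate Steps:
$c = -52$ ($c = -27 - 25 = -52$)
$- 5 - (2 - 4) \left(-105 + \frac{9 \left(-2\right)}{c}\right) = - 5 - (2 - 4) \left(-105 + \frac{9 \left(-2\right)}{-52}\right) = - 5 \left(-1\right) \left(-2\right) \left(-105 - - \frac{9}{26}\right) = - 5 \cdot 2 \left(-105 + \frac{9}{26}\right) = - 5 \cdot 2 \left(- \frac{2721}{26}\right) = \left(-5\right) \left(- \frac{2721}{13}\right) = \frac{13605}{13}$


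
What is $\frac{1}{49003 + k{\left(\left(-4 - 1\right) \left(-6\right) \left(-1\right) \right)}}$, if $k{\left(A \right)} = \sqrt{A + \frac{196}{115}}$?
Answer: $\frac{5635345}{276148814289} - \frac{i \sqrt{374210}}{276148814289} \approx 2.0407 \cdot 10^{-5} - 2.2152 \cdot 10^{-9} i$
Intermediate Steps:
$k{\left(A \right)} = \sqrt{\frac{196}{115} + A}$ ($k{\left(A \right)} = \sqrt{A + 196 \cdot \frac{1}{115}} = \sqrt{A + \frac{196}{115}} = \sqrt{\frac{196}{115} + A}$)
$\frac{1}{49003 + k{\left(\left(-4 - 1\right) \left(-6\right) \left(-1\right) \right)}} = \frac{1}{49003 + \frac{\sqrt{22540 + 13225 \left(-4 - 1\right) \left(-6\right) \left(-1\right)}}{115}} = \frac{1}{49003 + \frac{\sqrt{22540 + 13225 \left(-5\right) \left(-6\right) \left(-1\right)}}{115}} = \frac{1}{49003 + \frac{\sqrt{22540 + 13225 \cdot 30 \left(-1\right)}}{115}} = \frac{1}{49003 + \frac{\sqrt{22540 + 13225 \left(-30\right)}}{115}} = \frac{1}{49003 + \frac{\sqrt{22540 - 396750}}{115}} = \frac{1}{49003 + \frac{\sqrt{-374210}}{115}} = \frac{1}{49003 + \frac{i \sqrt{374210}}{115}}$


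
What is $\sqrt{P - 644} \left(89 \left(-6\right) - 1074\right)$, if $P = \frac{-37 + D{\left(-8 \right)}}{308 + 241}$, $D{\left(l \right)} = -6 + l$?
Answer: $- \frac{536 i \sqrt{21570027}}{61} \approx - 40809.0 i$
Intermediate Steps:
$P = - \frac{17}{183}$ ($P = \frac{-37 - 14}{308 + 241} = \frac{-37 - 14}{549} = \left(-51\right) \frac{1}{549} = - \frac{17}{183} \approx -0.092896$)
$\sqrt{P - 644} \left(89 \left(-6\right) - 1074\right) = \sqrt{- \frac{17}{183} - 644} \left(89 \left(-6\right) - 1074\right) = \sqrt{- \frac{117869}{183}} \left(-534 - 1074\right) = \frac{i \sqrt{21570027}}{183} \left(-1608\right) = - \frac{536 i \sqrt{21570027}}{61}$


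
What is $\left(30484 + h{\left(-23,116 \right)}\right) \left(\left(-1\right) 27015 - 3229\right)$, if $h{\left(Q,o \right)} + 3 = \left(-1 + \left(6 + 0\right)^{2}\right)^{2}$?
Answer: $-958916264$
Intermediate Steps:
$h{\left(Q,o \right)} = 1222$ ($h{\left(Q,o \right)} = -3 + \left(-1 + \left(6 + 0\right)^{2}\right)^{2} = -3 + \left(-1 + 6^{2}\right)^{2} = -3 + \left(-1 + 36\right)^{2} = -3 + 35^{2} = -3 + 1225 = 1222$)
$\left(30484 + h{\left(-23,116 \right)}\right) \left(\left(-1\right) 27015 - 3229\right) = \left(30484 + 1222\right) \left(\left(-1\right) 27015 - 3229\right) = 31706 \left(-27015 - 3229\right) = 31706 \left(-30244\right) = -958916264$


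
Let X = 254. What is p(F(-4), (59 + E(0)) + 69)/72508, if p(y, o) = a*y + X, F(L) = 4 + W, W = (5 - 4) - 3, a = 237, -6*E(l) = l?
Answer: 182/18127 ≈ 0.010040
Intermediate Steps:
E(l) = -l/6
W = -2 (W = 1 - 3 = -2)
F(L) = 2 (F(L) = 4 - 2 = 2)
p(y, o) = 254 + 237*y (p(y, o) = 237*y + 254 = 254 + 237*y)
p(F(-4), (59 + E(0)) + 69)/72508 = (254 + 237*2)/72508 = (254 + 474)*(1/72508) = 728*(1/72508) = 182/18127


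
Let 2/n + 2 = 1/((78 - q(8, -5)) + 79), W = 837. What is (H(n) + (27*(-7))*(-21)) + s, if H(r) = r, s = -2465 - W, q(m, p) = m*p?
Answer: 261737/393 ≈ 666.00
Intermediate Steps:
s = -3302 (s = -2465 - 1*837 = -2465 - 837 = -3302)
n = -394/393 (n = 2/(-2 + 1/((78 - 8*(-5)) + 79)) = 2/(-2 + 1/((78 - 1*(-40)) + 79)) = 2/(-2 + 1/((78 + 40) + 79)) = 2/(-2 + 1/(118 + 79)) = 2/(-2 + 1/197) = 2/(-393/197) = 2*(-197/393) = -394/393 ≈ -1.0025)
(H(n) + (27*(-7))*(-21)) + s = (-394/393 + (27*(-7))*(-21)) - 3302 = (-394/393 - 189*(-21)) - 3302 = (-394/393 + 3969) - 3302 = 1559423/393 - 3302 = 261737/393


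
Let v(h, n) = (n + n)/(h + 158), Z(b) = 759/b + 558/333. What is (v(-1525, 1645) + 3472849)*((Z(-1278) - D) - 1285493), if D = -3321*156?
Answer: -19141456727989561993/7182218 ≈ -2.6651e+12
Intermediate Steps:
Z(b) = 62/37 + 759/b (Z(b) = 759/b + 558*(1/333) = 759/b + 62/37 = 62/37 + 759/b)
D = -518076
v(h, n) = 2*n/(158 + h) (v(h, n) = (2*n)/(158 + h) = 2*n/(158 + h))
(v(-1525, 1645) + 3472849)*((Z(-1278) - D) - 1285493) = (2*1645/(158 - 1525) + 3472849)*(((62/37 + 759/(-1278)) - 1*(-518076)) - 1285493) = (2*1645/(-1367) + 3472849)*(((62/37 + 759*(-1/1278)) + 518076) - 1285493) = (2*1645*(-1/1367) + 3472849)*(((62/37 - 253/426) + 518076) - 1285493) = (-3290/1367 + 3472849)*((17051/15762 + 518076) - 1285493) = 4747381293*(8165930963/15762 - 1285493)/1367 = (4747381293/1367)*(-12096009703/15762) = -19141456727989561993/7182218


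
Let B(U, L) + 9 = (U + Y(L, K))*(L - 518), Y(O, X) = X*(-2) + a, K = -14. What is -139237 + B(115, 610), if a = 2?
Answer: -125906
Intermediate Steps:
Y(O, X) = 2 - 2*X (Y(O, X) = X*(-2) + 2 = -2*X + 2 = 2 - 2*X)
B(U, L) = -9 + (-518 + L)*(30 + U) (B(U, L) = -9 + (U + (2 - 2*(-14)))*(L - 518) = -9 + (U + (2 + 28))*(-518 + L) = -9 + (U + 30)*(-518 + L) = -9 + (30 + U)*(-518 + L) = -9 + (-518 + L)*(30 + U))
-139237 + B(115, 610) = -139237 + (-15549 - 518*115 + 30*610 + 610*115) = -139237 + (-15549 - 59570 + 18300 + 70150) = -139237 + 13331 = -125906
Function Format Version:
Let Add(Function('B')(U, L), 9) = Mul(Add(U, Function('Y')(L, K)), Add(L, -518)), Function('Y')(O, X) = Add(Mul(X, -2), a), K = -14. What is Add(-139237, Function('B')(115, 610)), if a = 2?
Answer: -125906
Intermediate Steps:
Function('Y')(O, X) = Add(2, Mul(-2, X)) (Function('Y')(O, X) = Add(Mul(X, -2), 2) = Add(Mul(-2, X), 2) = Add(2, Mul(-2, X)))
Function('B')(U, L) = Add(-9, Mul(Add(-518, L), Add(30, U))) (Function('B')(U, L) = Add(-9, Mul(Add(U, Add(2, Mul(-2, -14))), Add(L, -518))) = Add(-9, Mul(Add(U, Add(2, 28)), Add(-518, L))) = Add(-9, Mul(Add(U, 30), Add(-518, L))) = Add(-9, Mul(Add(30, U), Add(-518, L))) = Add(-9, Mul(Add(-518, L), Add(30, U))))
Add(-139237, Function('B')(115, 610)) = Add(-139237, Add(-15549, Mul(-518, 115), Mul(30, 610), Mul(610, 115))) = Add(-139237, Add(-15549, -59570, 18300, 70150)) = Add(-139237, 13331) = -125906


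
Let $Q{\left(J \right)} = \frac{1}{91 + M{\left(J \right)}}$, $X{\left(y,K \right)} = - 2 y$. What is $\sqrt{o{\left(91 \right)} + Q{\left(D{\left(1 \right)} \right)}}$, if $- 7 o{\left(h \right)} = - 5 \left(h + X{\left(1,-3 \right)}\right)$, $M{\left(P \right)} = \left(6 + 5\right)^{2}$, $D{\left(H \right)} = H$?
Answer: $\frac{3 \sqrt{3889193}}{742} \approx 7.9735$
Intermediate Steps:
$M{\left(P \right)} = 121$ ($M{\left(P \right)} = 11^{2} = 121$)
$Q{\left(J \right)} = \frac{1}{212}$ ($Q{\left(J \right)} = \frac{1}{91 + 121} = \frac{1}{212}$)
$o{\left(h \right)} = - \frac{10}{7} + \frac{5 h}{7}$ ($o{\left(h \right)} = - \frac{\left(-5\right) \left(h - 2\right)}{7} = - \frac{\left(-5\right) \left(-2 + h\right)}{7} = - \frac{10 - 5 h}{7} = - \frac{10}{7} + \frac{5 h}{7}$)
$\sqrt{o{\left(91 \right)} + Q{\left(D{\left(1 \right)} \right)}} = \sqrt{\left(- \frac{10}{7} + \frac{5}{7} \cdot 91\right) + \frac{1}{212}} = \sqrt{\left(- \frac{10}{7} + 65\right) + \frac{1}{212}} = \sqrt{\frac{445}{7} + \frac{1}{212}} = \sqrt{\frac{94347}{1484}} = \frac{3 \sqrt{3889193}}{742}$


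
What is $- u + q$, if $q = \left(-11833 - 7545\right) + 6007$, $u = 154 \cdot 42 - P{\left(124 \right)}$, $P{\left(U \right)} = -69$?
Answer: $-19908$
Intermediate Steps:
$u = 6537$ ($u = 154 \cdot 42 - -69 = 6468 + 69 = 6537$)
$q = -13371$ ($q = -19378 + 6007 = -13371$)
$- u + q = \left(-1\right) 6537 - 13371 = -6537 - 13371 = -19908$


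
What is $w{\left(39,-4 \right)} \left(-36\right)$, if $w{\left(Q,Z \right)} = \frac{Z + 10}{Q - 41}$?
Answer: $108$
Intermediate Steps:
$w{\left(Q,Z \right)} = \frac{10 + Z}{-41 + Q}$
$w{\left(39,-4 \right)} \left(-36\right) = \frac{10 - 4}{-41 + 39} \left(-36\right) = \frac{1}{-2} \cdot 6 \left(-36\right) = \left(- \frac{1}{2}\right) 6 \left(-36\right) = \left(-3\right) \left(-36\right) = 108$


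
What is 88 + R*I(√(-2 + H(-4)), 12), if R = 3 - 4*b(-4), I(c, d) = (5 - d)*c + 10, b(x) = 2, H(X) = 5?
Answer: 38 + 35*√3 ≈ 98.622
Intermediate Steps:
I(c, d) = 10 + c*(5 - d) (I(c, d) = c*(5 - d) + 10 = 10 + c*(5 - d))
R = -5 (R = 3 - 4*2 = 3 - 8 = -5)
88 + R*I(√(-2 + H(-4)), 12) = 88 - 5*(10 + 5*√(-2 + 5) - 1*√(-2 + 5)*12) = 88 - 5*(10 + 5*√3 - 1*√3*12) = 88 - 5*(10 + 5*√3 - 12*√3) = 88 - 5*(10 - 7*√3) = 88 + (-50 + 35*√3) = 38 + 35*√3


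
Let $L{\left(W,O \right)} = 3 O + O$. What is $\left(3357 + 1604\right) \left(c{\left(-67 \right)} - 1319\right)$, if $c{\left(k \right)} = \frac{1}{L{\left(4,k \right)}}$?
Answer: $- \frac{1753678773}{268} \approx -6.5436 \cdot 10^{6}$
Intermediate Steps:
$L{\left(W,O \right)} = 4 O$
$c{\left(k \right)} = \frac{1}{4 k}$
$\left(3357 + 1604\right) \left(c{\left(-67 \right)} - 1319\right) = \left(3357 + 1604\right) \left(\frac{1}{4 \left(-67\right)} - 1319\right) = 4961 \left(\frac{1}{4} \left(- \frac{1}{67}\right) - 1319\right) = 4961 \left(- \frac{1}{268} - 1319\right) = 4961 \left(- \frac{353493}{268}\right) = - \frac{1753678773}{268}$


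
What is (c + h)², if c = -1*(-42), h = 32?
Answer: 5476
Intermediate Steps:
c = 42
(c + h)² = (42 + 32)² = 74² = 5476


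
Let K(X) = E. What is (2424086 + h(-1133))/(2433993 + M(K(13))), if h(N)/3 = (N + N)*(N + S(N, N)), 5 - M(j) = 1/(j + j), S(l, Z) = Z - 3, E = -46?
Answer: 1642084816/223927817 ≈ 7.3331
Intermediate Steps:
S(l, Z) = -3 + Z
K(X) = -46
M(j) = 5 - 1/(2*j) (M(j) = 5 - 1/(j + j) = 5 - 1/(2*j))
h(N) = 6*N*(-3 + 2*N) (h(N) = 3*((N + N)*(N + (-3 + N))) = 3*((2*N)*(-3 + 2*N)) = 3*(2*N*(-3 + 2*N)) = 6*N*(-3 + 2*N))
(2424086 + h(-1133))/(2433993 + M(K(13))) = (2424086 + 6*(-1133)*(-3 + 2*(-1133)))/(2433993 + (5 - ½/(-46))) = (2424086 + 6*(-1133)*(-3 - 2266))/(2433993 + (5 - ½*(-1/46))) = (2424086 + 6*(-1133)*(-2269))/(2433993 + (5 + 1/92)) = (2424086 + 15424662)/(2433993 + 461/92) = 17848748/(223927817/92) = 17848748*(92/223927817) = 1642084816/223927817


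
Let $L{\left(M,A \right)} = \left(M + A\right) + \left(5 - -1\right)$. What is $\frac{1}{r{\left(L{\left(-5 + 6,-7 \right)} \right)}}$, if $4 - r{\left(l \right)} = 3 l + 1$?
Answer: $\frac{1}{3} \approx 0.33333$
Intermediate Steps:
$L{\left(M,A \right)} = 6 + A + M$ ($L{\left(M,A \right)} = \left(A + M\right) + \left(5 + 1\right) = \left(A + M\right) + 6 = 6 + A + M$)
$r{\left(l \right)} = 3 - 3 l$ ($r{\left(l \right)} = 4 - \left(3 l + 1\right) = 4 - \left(1 + 3 l\right) = 3 - 3 l$)
$\frac{1}{r{\left(L{\left(-5 + 6,-7 \right)} \right)}} = \frac{1}{3 - 3 \left(6 - 7 + \left(-5 + 6\right)\right)} = \frac{1}{3 - 3 \left(6 - 7 + 1\right)} = \frac{1}{3 - 0} = \frac{1}{3 + 0} = \frac{1}{3}$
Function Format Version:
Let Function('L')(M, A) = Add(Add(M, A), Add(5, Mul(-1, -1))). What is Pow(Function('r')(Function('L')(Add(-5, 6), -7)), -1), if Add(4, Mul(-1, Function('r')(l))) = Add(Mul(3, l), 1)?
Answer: Rational(1, 3) ≈ 0.33333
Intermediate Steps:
Function('L')(M, A) = Add(6, A, M) (Function('L')(M, A) = Add(Add(A, M), Add(5, 1)) = Add(Add(A, M), 6) = Add(6, A, M))
Function('r')(l) = Add(3, Mul(-3, l)) (Function('r')(l) = Add(4, Mul(-1, Add(Mul(3, l), 1))) = Add(4, Mul(-1, Add(1, Mul(3, l)))) = Add(4, Add(-1, Mul(-3, l))) = Add(3, Mul(-3, l)))
Pow(Function('r')(Function('L')(Add(-5, 6), -7)), -1) = Pow(Add(3, Mul(-3, Add(6, -7, Add(-5, 6)))), -1) = Pow(Add(3, Mul(-3, Add(6, -7, 1))), -1) = Pow(Add(3, Mul(-3, 0)), -1) = Pow(Add(3, 0), -1) = Pow(3, -1) = Rational(1, 3)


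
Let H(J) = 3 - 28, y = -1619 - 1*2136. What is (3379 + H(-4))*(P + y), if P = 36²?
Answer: -8247486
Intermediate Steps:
y = -3755 (y = -1619 - 2136 = -3755)
P = 1296
H(J) = -25
(3379 + H(-4))*(P + y) = (3379 - 25)*(1296 - 3755) = 3354*(-2459) = -8247486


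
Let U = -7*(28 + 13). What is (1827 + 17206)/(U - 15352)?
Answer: -19033/15639 ≈ -1.2170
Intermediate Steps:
U = -287 (U = -7*41 = -287)
(1827 + 17206)/(U - 15352) = (1827 + 17206)/(-287 - 15352) = 19033/(-15639) = 19033*(-1/15639) = -19033/15639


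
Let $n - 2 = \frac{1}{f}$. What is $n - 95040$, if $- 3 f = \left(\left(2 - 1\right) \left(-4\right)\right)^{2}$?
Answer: $- \frac{1520611}{16} \approx -95038.0$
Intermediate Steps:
$f = - \frac{16}{3}$ ($f = - \frac{\left(\left(2 - 1\right) \left(-4\right)\right)^{2}}{3} = - \frac{\left(1 \left(-4\right)\right)^{2}}{3} = - \frac{\left(-4\right)^{2}}{3} = \left(- \frac{1}{3}\right) 16 = - \frac{16}{3} \approx -5.3333$)
$n = \frac{29}{16}$ ($n = 2 + \frac{1}{- \frac{16}{3}} = 2 - \frac{3}{16} = \frac{29}{16} \approx 1.8125$)
$n - 95040 = \frac{29}{16} - 95040 = - \frac{1520611}{16}$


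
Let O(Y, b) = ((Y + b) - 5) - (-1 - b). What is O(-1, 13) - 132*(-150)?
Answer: 19821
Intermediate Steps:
O(Y, b) = -4 + Y + 2*b (O(Y, b) = (-5 + Y + b) + (1 + b) = -4 + Y + 2*b)
O(-1, 13) - 132*(-150) = (-4 - 1 + 2*13) - 132*(-150) = (-4 - 1 + 26) + 19800 = 21 + 19800 = 19821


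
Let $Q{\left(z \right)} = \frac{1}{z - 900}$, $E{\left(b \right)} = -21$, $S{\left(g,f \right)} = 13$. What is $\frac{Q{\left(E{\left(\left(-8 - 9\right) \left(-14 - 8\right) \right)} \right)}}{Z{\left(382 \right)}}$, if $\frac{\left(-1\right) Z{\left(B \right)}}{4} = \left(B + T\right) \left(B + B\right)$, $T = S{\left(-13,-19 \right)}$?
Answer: $\frac{1}{1111757520} \approx 8.9948 \cdot 10^{-10}$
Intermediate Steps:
$T = 13$
$Q{\left(z \right)} = \frac{1}{-900 + z}$
$Z{\left(B \right)} = - 8 B \left(13 + B\right)$ ($Z{\left(B \right)} = - 4 \left(B + 13\right) \left(B + B\right) = - 4 \left(13 + B\right) 2 B = - 4 \cdot 2 B \left(13 + B\right) = - 8 B \left(13 + B\right)$)
$\frac{Q{\left(E{\left(\left(-8 - 9\right) \left(-14 - 8\right) \right)} \right)}}{Z{\left(382 \right)}} = \frac{1}{\left(-900 - 21\right) \left(\left(-8\right) 382 \left(13 + 382\right)\right)} = \frac{1}{\left(-921\right) \left(\left(-8\right) 382 \cdot 395\right)} = - \frac{1}{921 \left(-1207120\right)} = \left(- \frac{1}{921}\right) \left(- \frac{1}{1207120}\right) = \frac{1}{1111757520}$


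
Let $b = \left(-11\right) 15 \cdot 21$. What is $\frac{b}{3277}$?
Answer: $- \frac{3465}{3277} \approx -1.0574$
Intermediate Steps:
$b = -3465$ ($b = \left(-165\right) 21 = -3465$)
$\frac{b}{3277} = - \frac{3465}{3277}$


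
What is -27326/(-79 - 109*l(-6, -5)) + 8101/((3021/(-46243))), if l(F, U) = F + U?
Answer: -209825420003/1691760 ≈ -1.2403e+5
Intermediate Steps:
-27326/(-79 - 109*l(-6, -5)) + 8101/((3021/(-46243))) = -27326/(-79 - 109*(-6 - 5)) + 8101/((3021/(-46243))) = -27326/(-79 - 109*(-11)) + 8101/((3021*(-1/46243))) = -27326/(-79 + 1199) + 8101/(-3021/46243) = -27326/1120 + 8101*(-46243/3021) = -27326*1/1120 - 374614543/3021 = -13663/560 - 374614543/3021 = -209825420003/1691760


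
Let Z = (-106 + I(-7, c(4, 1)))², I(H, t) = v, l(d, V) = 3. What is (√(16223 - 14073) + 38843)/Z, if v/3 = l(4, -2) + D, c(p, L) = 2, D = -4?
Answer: 38843/11881 + 5*√86/11881 ≈ 3.2732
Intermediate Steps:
v = -3 (v = 3*(3 - 4) = 3*(-1) = -3)
I(H, t) = -3
Z = 11881 (Z = (-106 - 3)² = (-109)² = 11881)
(√(16223 - 14073) + 38843)/Z = (√(16223 - 14073) + 38843)/11881 = (√2150 + 38843)*(1/11881) = (5*√86 + 38843)*(1/11881) = (38843 + 5*√86)*(1/11881) = 38843/11881 + 5*√86/11881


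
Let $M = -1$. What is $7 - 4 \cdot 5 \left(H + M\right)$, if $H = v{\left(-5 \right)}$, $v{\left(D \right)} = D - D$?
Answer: $27$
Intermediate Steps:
$v{\left(D \right)} = 0$
$H = 0$
$7 - 4 \cdot 5 \left(H + M\right) = 7 - 4 \cdot 5 \left(0 - 1\right) = 7 - 4 \cdot 5 \left(-1\right) = 7 - -20 = 7 + 20 = 27$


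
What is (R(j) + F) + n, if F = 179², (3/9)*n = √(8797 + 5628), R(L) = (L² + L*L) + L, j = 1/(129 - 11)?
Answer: 111534751/3481 + 15*√577 ≈ 32401.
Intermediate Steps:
j = 1/118 ≈ 0.0084746
R(L) = L + 2*L² (R(L) = (L² + L²) + L = 2*L² + L = L + 2*L²)
n = 15*√577 (n = 3*√(8797 + 5628) = 3*√14425 = 3*(5*√577) = 15*√577 ≈ 360.31)
F = 32041
(R(j) + F) + n = ((1 + 2*(1/118))/118 + 32041) + 15*√577 = ((1 + 1/59)/118 + 32041) + 15*√577 = ((1/118)*(60/59) + 32041) + 15*√577 = (30/3481 + 32041) + 15*√577 = 111534751/3481 + 15*√577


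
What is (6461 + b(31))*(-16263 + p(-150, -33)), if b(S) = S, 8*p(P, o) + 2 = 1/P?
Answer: -10558102441/100 ≈ -1.0558e+8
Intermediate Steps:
p(P, o) = -1/4 + 1/(8*P)
(6461 + b(31))*(-16263 + p(-150, -33)) = (6461 + 31)*(-16263 + (1/8)*(1 - 2*(-150))/(-150)) = 6492*(-16263 + (1/8)*(-1/150)*(1 + 300)) = 6492*(-16263 + (1/8)*(-1/150)*301) = 6492*(-16263 - 301/1200) = 6492*(-19515901/1200) = -10558102441/100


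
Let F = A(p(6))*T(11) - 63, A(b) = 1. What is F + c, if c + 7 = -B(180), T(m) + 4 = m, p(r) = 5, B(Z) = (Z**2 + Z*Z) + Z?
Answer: -65043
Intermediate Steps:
B(Z) = Z + 2*Z**2 (B(Z) = (Z**2 + Z**2) + Z = 2*Z**2 + Z = Z + 2*Z**2)
T(m) = -4 + m
F = -56 (F = 1*(-4 + 11) - 63 = 1*7 - 63 = 7 - 63 = -56)
c = -64987 (c = -7 - 180*(1 + 2*180) = -7 - 180*(1 + 360) = -7 - 180*361 = -7 - 1*64980 = -7 - 64980 = -64987)
F + c = -56 - 64987 = -65043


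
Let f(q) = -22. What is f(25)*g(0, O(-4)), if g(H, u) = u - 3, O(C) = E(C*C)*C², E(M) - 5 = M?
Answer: -7326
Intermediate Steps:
E(M) = 5 + M
O(C) = C²*(5 + C²) (O(C) = (5 + C*C)*C² = (5 + C²)*C² = C²*(5 + C²))
g(H, u) = -3 + u
f(25)*g(0, O(-4)) = -22*(-3 + (-4)²*(5 + (-4)²)) = -22*(-3 + 16*(5 + 16)) = -22*(-3 + 16*21) = -22*(-3 + 336) = -22*333 = -7326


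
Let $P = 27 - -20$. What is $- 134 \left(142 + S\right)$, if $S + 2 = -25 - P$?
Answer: $-9112$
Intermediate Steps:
$P = 47$ ($P = 27 + 20 = 47$)
$S = -74$ ($S = -2 - 72 = -74$)
$- 134 \left(142 + S\right) = - 134 \left(142 - 74\right) = \left(-134\right) 68 = -9112$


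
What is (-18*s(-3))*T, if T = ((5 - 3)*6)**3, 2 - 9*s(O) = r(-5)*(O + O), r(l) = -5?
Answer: 96768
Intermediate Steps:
s(O) = 2/9 + 10*O/9 (s(O) = 2/9 - (-5)*(O + O)/9 = 2/9 - (-5)*2*O/9 = 2/9 - (-10)*O/9 = 2/9 + 10*O/9)
T = 1728 (T = (2*6)**3 = 12**3 = 1728)
(-18*s(-3))*T = -18*(2/9 + (10/9)*(-3))*1728 = -18*(2/9 - 10/3)*1728 = -18*(-28/9)*1728 = 56*1728 = 96768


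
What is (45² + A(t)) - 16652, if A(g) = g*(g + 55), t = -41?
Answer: -15201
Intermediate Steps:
A(g) = g*(55 + g)
(45² + A(t)) - 16652 = (45² - 41*(55 - 41)) - 16652 = (2025 - 41*14) - 16652 = (2025 - 574) - 16652 = 1451 - 16652 = -15201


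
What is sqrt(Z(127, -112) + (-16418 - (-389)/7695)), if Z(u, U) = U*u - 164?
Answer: I*sqrt(22519919195)/855 ≈ 175.52*I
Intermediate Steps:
Z(u, U) = -164 + U*u
sqrt(Z(127, -112) + (-16418 - (-389)/7695)) = sqrt((-164 - 112*127) + (-16418 - (-389)/7695)) = sqrt((-164 - 14224) + (-16418 - (-389)/7695)) = sqrt(-14388 + (-16418 - 1*(-389/7695))) = sqrt(-14388 + (-16418 + 389/7695)) = sqrt(-14388 - 126336121/7695) = sqrt(-237051781/7695) = I*sqrt(22519919195)/855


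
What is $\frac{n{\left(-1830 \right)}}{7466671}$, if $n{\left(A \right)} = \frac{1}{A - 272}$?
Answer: $- \frac{1}{15694942442} \approx -6.3715 \cdot 10^{-11}$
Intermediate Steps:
$n{\left(A \right)} = \frac{1}{-272 + A}$
$\frac{n{\left(-1830 \right)}}{7466671} = \frac{1}{\left(-272 - 1830\right) 7466671} = \frac{1}{-2102} \cdot \frac{1}{7466671} = \left(- \frac{1}{2102}\right) \frac{1}{7466671} = - \frac{1}{15694942442}$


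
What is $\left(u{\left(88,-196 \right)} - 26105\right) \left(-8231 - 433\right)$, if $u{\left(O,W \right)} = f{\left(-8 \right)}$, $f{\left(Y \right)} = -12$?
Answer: $226277688$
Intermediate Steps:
$u{\left(O,W \right)} = -12$
$\left(u{\left(88,-196 \right)} - 26105\right) \left(-8231 - 433\right) = \left(-12 - 26105\right) \left(-8231 - 433\right) = \left(-12 - 26105\right) \left(-8664\right) = \left(-26117\right) \left(-8664\right) = 226277688$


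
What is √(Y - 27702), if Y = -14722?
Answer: 2*I*√10606 ≈ 205.97*I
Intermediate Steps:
√(Y - 27702) = √(-14722 - 27702) = √(-42424) = 2*I*√10606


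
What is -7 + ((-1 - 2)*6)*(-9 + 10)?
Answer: -25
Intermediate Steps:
-7 + ((-1 - 2)*6)*(-9 + 10) = -7 - 3*6*1 = -7 - 18*1 = -7 - 18 = -25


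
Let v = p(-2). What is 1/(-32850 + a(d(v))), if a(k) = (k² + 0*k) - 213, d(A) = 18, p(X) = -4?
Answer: -1/32739 ≈ -3.0545e-5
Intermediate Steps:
v = -4
a(k) = -213 + k² (a(k) = (k² + 0) - 213 = k² - 213 = -213 + k²)
1/(-32850 + a(d(v))) = 1/(-32850 + (-213 + 18²)) = 1/(-32850 + (-213 + 324)) = 1/(-32850 + 111) = 1/(-32739) = -1/32739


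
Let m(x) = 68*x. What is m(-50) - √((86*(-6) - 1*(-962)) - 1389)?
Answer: -3400 - I*√943 ≈ -3400.0 - 30.708*I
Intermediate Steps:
m(-50) - √((86*(-6) - 1*(-962)) - 1389) = 68*(-50) - √((86*(-6) - 1*(-962)) - 1389) = -3400 - √((-516 + 962) - 1389) = -3400 - √(446 - 1389) = -3400 - √(-943) = -3400 - I*√943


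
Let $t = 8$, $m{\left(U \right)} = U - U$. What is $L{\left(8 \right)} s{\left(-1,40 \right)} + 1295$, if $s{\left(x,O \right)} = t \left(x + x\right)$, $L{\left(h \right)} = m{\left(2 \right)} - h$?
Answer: $1423$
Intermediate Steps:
$m{\left(U \right)} = 0$
$L{\left(h \right)} = - h$ ($L{\left(h \right)} = 0 - h = - h$)
$s{\left(x,O \right)} = 16 x$ ($s{\left(x,O \right)} = 8 \left(x + x\right) = 8 \cdot 2 x = 16 x$)
$L{\left(8 \right)} s{\left(-1,40 \right)} + 1295 = \left(-1\right) 8 \cdot 16 \left(-1\right) + 1295 = \left(-8\right) \left(-16\right) + 1295 = 128 + 1295 = 1423$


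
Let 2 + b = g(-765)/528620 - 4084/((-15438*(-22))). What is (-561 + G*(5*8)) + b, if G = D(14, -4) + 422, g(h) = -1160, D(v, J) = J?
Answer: 36259988628530/2244229779 ≈ 16157.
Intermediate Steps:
G = 418 (G = -4 + 422 = 418)
b = -4520370331/2244229779 (b = -2 + (-1160/528620 - 4084/((-15438*(-22)))) = -2 + (-1160*1/528620 - 4084/339636) = -2 + (-58/26431 - 4084*1/339636) = -2 + (-58/26431 - 1021/84909) = -2 - 31910773/2244229779 = -4520370331/2244229779 ≈ -2.0142)
(-561 + G*(5*8)) + b = (-561 + 418*(5*8)) - 4520370331/2244229779 = (-561 + 418*40) - 4520370331/2244229779 = (-561 + 16720) - 4520370331/2244229779 = 16159 - 4520370331/2244229779 = 36259988628530/2244229779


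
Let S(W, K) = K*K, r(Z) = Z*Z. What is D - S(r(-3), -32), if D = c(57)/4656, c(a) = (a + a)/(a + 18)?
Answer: -59596781/58200 ≈ -1024.0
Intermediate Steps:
r(Z) = Z²
S(W, K) = K²
c(a) = 2*a/(18 + a) (c(a) = (2*a)/(18 + a) = 2*a/(18 + a))
D = 19/58200 (D = (2*57/(18 + 57))/4656 = (2*57/75)*(1/4656) = (2*57*(1/75))*(1/4656) = (38/25)*(1/4656) = 19/58200 ≈ 0.00032646)
D - S(r(-3), -32) = 19/58200 - 1*(-32)² = 19/58200 - 1*1024 = 19/58200 - 1024 = -59596781/58200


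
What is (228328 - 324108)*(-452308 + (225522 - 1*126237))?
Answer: 33812542940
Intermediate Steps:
(228328 - 324108)*(-452308 + (225522 - 1*126237)) = -95780*(-452308 + (225522 - 126237)) = -95780*(-452308 + 99285) = -95780*(-353023) = 33812542940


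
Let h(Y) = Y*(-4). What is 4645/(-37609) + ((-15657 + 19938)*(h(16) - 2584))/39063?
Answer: -142173460409/489706789 ≈ -290.32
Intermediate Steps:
h(Y) = -4*Y
4645/(-37609) + ((-15657 + 19938)*(h(16) - 2584))/39063 = 4645/(-37609) + ((-15657 + 19938)*(-4*16 - 2584))/39063 = 4645*(-1/37609) + (4281*(-64 - 2584))*(1/39063) = -4645/37609 + (4281*(-2648))*(1/39063) = -4645/37609 - 11336088*1/39063 = -4645/37609 - 3778696/13021 = -142173460409/489706789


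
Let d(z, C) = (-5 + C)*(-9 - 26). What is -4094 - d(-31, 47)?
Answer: -2624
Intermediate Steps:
d(z, C) = 175 - 35*C (d(z, C) = (-5 + C)*(-35) = 175 - 35*C)
-4094 - d(-31, 47) = -4094 - (175 - 35*47) = -4094 - (175 - 1645) = -4094 - 1*(-1470) = -4094 + 1470 = -2624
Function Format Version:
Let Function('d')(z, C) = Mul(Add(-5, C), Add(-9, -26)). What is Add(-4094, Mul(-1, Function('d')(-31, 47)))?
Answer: -2624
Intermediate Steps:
Function('d')(z, C) = Add(175, Mul(-35, C)) (Function('d')(z, C) = Mul(Add(-5, C), -35) = Add(175, Mul(-35, C)))
Add(-4094, Mul(-1, Function('d')(-31, 47))) = Add(-4094, Mul(-1, Add(175, Mul(-35, 47)))) = Add(-4094, Mul(-1, Add(175, -1645))) = Add(-4094, Mul(-1, -1470)) = Add(-4094, 1470) = -2624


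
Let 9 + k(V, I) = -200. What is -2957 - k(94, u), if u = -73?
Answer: -2748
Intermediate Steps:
k(V, I) = -209 (k(V, I) = -9 - 200 = -209)
-2957 - k(94, u) = -2957 - 1*(-209) = -2957 + 209 = -2748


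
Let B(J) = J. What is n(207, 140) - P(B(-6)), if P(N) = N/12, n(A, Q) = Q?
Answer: 281/2 ≈ 140.50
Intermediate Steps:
P(N) = N/12
n(207, 140) - P(B(-6)) = 140 - (-6)/12 = 140 - 1*(-½) = 140 + ½ = 281/2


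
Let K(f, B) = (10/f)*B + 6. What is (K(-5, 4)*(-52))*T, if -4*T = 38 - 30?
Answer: -208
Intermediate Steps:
T = -2 (T = -(38 - 30)/4 = -¼*8 = -2)
K(f, B) = 6 + 10*B/f (K(f, B) = 10*B/f + 6 = 6 + 10*B/f)
(K(-5, 4)*(-52))*T = ((6 + 10*4/(-5))*(-52))*(-2) = ((6 + 10*4*(-⅕))*(-52))*(-2) = ((6 - 8)*(-52))*(-2) = -2*(-52)*(-2) = 104*(-2) = -208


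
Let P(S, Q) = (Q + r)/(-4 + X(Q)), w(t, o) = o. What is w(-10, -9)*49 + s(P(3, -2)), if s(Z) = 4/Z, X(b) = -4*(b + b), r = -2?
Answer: -453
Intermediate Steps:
X(b) = -8*b
P(S, Q) = (-2 + Q)/(-4 - 8*Q) (P(S, Q) = (Q - 2)/(-4 - 8*Q) = (-2 + Q)/(-4 - 8*Q))
w(-10, -9)*49 + s(P(3, -2)) = -9*49 + 4/(((2 - 1*(-2))/(4*(1 + 2*(-2))))) = -441 + 4/(((2 + 2)/(4*(1 - 4)))) = -441 + 4/(((¼)*4/(-3))) = -441 + 4/(((¼)*(-⅓)*4)) = -441 + 4/(-⅓) = -441 + 4*(-3) = -441 - 12 = -453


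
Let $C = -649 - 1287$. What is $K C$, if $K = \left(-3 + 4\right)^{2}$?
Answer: $-1936$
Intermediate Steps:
$K = 1$ ($K = 1^{2} = 1$)
$C = -1936$ ($C = -649 - 1287 = -1936$)
$K C = 1 \left(-1936\right) = -1936$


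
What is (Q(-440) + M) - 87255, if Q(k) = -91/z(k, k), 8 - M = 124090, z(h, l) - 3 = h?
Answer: -92354178/437 ≈ -2.1134e+5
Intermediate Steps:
z(h, l) = 3 + h
M = -124082 (M = 8 - 1*124090 = 8 - 124090 = -124082)
Q(k) = -91/(3 + k)
(Q(-440) + M) - 87255 = (-91/(3 - 440) - 124082) - 87255 = (-91/(-437) - 124082) - 87255 = (-91*(-1/437) - 124082) - 87255 = (91/437 - 124082) - 87255 = -54223743/437 - 87255 = -92354178/437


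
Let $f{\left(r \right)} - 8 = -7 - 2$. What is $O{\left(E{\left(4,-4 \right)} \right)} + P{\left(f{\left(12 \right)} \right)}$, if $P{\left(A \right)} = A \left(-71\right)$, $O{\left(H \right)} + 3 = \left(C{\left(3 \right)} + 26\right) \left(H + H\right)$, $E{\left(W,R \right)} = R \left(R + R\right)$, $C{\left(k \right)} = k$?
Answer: $1924$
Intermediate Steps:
$E{\left(W,R \right)} = 2 R^{2}$ ($E{\left(W,R \right)} = R 2 R = 2 R^{2}$)
$f{\left(r \right)} = -1$ ($f{\left(r \right)} = 8 - 9 = -1$)
$O{\left(H \right)} = -3 + 58 H$ ($O{\left(H \right)} = -3 + \left(3 + 26\right) \left(H + H\right) = -3 + 29 \cdot 2 H = -3 + 58 H$)
$P{\left(A \right)} = - 71 A$
$O{\left(E{\left(4,-4 \right)} \right)} + P{\left(f{\left(12 \right)} \right)} = \left(-3 + 58 \cdot 2 \left(-4\right)^{2}\right) - -71 = \left(-3 + 58 \cdot 2 \cdot 16\right) + 71 = \left(-3 + 58 \cdot 32\right) + 71 = \left(-3 + 1856\right) + 71 = 1853 + 71 = 1924$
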